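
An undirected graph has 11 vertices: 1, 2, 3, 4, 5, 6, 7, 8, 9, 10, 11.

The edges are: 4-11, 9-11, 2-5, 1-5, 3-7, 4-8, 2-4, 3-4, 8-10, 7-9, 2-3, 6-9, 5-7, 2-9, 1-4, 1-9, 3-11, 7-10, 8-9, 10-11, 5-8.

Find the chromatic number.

3, 4, 11 form a triangle, so at least 3 colors are needed.
One proper 3-coloring: 1=b, 2=b, 3=c, 4=a, 5=a, 6=b, 7=b, 8=b, 9=a, 10=a, 11=b. Every edge joins two different colors.

3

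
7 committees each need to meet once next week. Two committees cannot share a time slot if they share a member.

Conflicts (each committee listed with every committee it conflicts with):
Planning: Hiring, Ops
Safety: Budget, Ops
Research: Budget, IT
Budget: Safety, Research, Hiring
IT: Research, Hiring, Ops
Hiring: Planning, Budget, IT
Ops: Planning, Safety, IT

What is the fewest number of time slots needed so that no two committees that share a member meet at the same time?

3

The cycle Safety-Ops-Planning-Hiring-Budget-Safety has odd length 5, so it cannot be 2-colored; at least 3 time slots are needed.
3 time slots suffice: Planning=2, Safety=2, Research=3, Budget=1, IT=2, Hiring=3, Ops=1. Each listed conflict is separated.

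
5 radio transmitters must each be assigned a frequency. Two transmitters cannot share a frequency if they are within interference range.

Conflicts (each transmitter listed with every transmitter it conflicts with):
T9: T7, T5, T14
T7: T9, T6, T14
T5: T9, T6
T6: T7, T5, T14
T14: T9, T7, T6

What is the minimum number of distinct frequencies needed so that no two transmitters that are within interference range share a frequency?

3

T9, T7, T14 all conflict with each other, so at least 3 frequencies are needed.
A valid assignment using 3 frequencies: T9=1, T7=2, T5=2, T6=1, T14=3. Each listed conflict is separated.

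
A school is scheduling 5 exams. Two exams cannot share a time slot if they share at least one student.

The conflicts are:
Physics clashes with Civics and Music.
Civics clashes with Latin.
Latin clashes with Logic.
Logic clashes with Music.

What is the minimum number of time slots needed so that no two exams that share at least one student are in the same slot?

3

The cycle Logic-Latin-Civics-Physics-Music-Logic has odd length 5, so it cannot be 2-colored; at least 3 time slots are needed.
3 time slots suffice: time slot 1 → {Civics, Music}; time slot 2 → {Physics, Latin}; time slot 3 → {Logic}. No two conflicting exams share a time slot.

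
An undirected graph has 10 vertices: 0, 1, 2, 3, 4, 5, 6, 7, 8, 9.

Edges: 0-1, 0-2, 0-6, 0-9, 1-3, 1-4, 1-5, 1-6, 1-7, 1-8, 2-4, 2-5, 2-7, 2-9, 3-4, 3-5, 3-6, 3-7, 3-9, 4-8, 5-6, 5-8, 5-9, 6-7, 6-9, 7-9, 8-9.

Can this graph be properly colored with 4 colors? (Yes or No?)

Yes

The chromatic number is 4. 3, 5, 6, 9 are pairwise adjacent (a clique of size 4), so at least 4 colors are needed.
One proper 4-coloring: 0=b, 1=a, 2=c, 3=d, 4=b, 5=b, 6=c, 7=b, 8=c, 9=a.
That is already a proper 4-coloring.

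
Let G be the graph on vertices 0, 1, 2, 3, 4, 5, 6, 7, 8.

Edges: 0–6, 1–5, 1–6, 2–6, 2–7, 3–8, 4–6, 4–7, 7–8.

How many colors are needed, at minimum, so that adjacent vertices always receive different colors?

2 and 6 are adjacent, so at least 2 colors are needed.
2 colors suffice: color red → {3, 5, 6, 7}; color blue → {0, 1, 2, 4, 8}. Each edge has distinct colors on its endpoints.

2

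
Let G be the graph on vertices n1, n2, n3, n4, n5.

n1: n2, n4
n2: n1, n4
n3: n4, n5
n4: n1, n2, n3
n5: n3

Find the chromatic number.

n1, n2, n4 form a triangle, so at least 3 colors are needed.
3 colors suffice: n1=green, n2=blue, n3=blue, n4=red, n5=red. Every edge joins two different colors.

3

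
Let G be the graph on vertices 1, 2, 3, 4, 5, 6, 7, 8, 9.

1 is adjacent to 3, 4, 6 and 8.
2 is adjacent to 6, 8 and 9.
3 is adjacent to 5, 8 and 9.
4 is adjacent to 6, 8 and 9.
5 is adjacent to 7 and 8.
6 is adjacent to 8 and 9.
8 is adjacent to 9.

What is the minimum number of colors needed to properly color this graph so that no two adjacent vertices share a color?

4

4, 6, 8, 9 form a clique, so at least 4 colors are needed.
4 colors suffice: color red → {7, 8}; color blue → {1, 5, 9}; color green → {3, 6}; color yellow → {2, 4}. Every edge joins two different colors.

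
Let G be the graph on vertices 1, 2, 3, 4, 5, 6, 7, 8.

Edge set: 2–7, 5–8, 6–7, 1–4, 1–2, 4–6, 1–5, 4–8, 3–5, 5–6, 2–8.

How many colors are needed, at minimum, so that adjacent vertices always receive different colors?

The cycle 7-6-5-1-2-7 has odd length 5, so it cannot be 2-colored; at least 3 colors are needed.
3 colors suffice: color red → {2, 4, 5}; color blue → {1, 3, 6, 8}; color green → {7}. Each edge has distinct colors on its endpoints.

3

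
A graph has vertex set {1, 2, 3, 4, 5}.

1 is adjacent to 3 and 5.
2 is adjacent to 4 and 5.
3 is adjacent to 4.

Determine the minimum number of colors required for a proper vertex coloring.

3

The cycle 2-5-1-3-4-2 has odd length 5, so it cannot be 2-colored; at least 3 colors are needed.
One proper 3-coloring: 1=a, 2=a, 3=c, 4=b, 5=b. No two adjacent vertices share a color.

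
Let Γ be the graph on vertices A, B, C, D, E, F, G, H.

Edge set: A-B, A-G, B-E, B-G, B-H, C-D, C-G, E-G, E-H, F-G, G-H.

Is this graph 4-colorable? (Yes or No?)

The chromatic number is 4. B, E, G, H form a clique, so at least 4 colors are needed.
4 colors suffice: A=3, B=2, C=2, D=1, E=4, F=2, G=1, H=3.
That is already a proper 4-coloring.

Yes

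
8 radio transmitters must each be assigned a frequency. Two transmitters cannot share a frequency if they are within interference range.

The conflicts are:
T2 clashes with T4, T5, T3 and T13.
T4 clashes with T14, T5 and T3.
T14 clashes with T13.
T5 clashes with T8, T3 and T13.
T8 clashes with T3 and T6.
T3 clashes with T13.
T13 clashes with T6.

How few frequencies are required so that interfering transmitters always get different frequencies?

4

T2, T4, T5, T3 are mutually in conflict, so at least 4 frequencies are needed.
A valid assignment using 4 frequencies: T2=4, T4=3, T14=1, T5=2, T8=3, T3=1, T13=3, T6=1. No two conflicting transmitters share a frequency.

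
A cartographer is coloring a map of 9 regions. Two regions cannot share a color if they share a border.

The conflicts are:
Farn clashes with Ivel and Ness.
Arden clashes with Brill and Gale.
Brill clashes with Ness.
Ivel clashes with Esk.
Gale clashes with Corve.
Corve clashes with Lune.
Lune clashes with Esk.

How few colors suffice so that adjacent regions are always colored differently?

3

The cycle Brill-Ness-Farn-Ivel-Esk-Lune-Corve-Gale-Arden-Brill has odd length 9, so it cannot be 2-colored; at least 3 colors are needed.
3 colors suffice: color 1 → {Farn, Brill, Gale, Esk}; color 2 → {Arden, Ivel, Lune, Ness}; color 3 → {Corve}. No two conflicting regions share a color.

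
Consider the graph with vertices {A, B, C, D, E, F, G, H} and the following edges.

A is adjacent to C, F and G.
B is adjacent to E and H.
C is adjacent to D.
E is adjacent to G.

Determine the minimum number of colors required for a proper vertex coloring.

B and E are adjacent, so at least 2 colors are needed.
2 colors suffice: color 1 → {A, D, E, H}; color 2 → {B, C, F, G}. No two adjacent vertices share a color.

2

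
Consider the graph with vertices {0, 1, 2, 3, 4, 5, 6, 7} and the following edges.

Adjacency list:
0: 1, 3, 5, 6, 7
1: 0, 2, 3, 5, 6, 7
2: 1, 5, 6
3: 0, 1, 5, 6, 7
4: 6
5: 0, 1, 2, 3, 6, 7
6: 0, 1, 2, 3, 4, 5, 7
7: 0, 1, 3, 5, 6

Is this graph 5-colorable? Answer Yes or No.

No

0, 1, 3, 5, 6, 7 form a clique, so at least 6 colors are needed.
So 5 colors are not enough.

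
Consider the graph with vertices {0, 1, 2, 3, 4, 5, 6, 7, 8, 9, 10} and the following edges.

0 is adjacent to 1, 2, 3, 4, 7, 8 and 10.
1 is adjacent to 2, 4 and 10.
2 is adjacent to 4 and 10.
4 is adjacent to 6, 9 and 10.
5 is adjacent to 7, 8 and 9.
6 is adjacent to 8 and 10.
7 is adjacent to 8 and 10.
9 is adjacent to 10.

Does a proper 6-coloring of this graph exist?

The chromatic number is 5. 0, 1, 2, 4, 10 are mutually adjacent (a clique of size 5), so at least 5 colors are needed.
5 colors suffice: 0=b, 1=e, 2=d, 3=a, 4=c, 5=b, 6=b, 7=c, 8=a, 9=d, 10=a.
Since 6 ≥ 5, a proper 6-coloring certainly exists.

Yes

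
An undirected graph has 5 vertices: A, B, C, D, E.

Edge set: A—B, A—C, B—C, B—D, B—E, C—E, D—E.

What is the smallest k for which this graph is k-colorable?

B, D, E form a triangle, so at least 3 colors are needed.
A valid assignment using 3 colors: A=2, B=1, C=3, D=3, E=2. Each edge has distinct colors on its endpoints.

3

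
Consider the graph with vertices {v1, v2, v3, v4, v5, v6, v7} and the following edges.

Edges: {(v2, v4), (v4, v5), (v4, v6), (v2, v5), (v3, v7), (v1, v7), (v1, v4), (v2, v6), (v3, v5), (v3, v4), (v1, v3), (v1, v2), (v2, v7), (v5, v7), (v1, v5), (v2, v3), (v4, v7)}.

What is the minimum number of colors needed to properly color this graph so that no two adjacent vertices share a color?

v1, v2, v3, v4, v5, v7 are pairwise adjacent (a clique of size 6), so at least 6 colors are needed.
6 colors suffice: v1=6, v2=2, v3=3, v4=1, v5=4, v6=3, v7=5. Every edge joins two different colors.

6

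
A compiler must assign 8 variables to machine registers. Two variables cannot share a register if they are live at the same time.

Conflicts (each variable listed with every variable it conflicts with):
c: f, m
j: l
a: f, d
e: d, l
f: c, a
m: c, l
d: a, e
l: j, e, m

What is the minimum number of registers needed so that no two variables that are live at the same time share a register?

The cycle f-c-m-l-e-d-a-f has odd length 7, so it cannot be 2-colored; at least 3 registers are needed.
3 registers suffice: c=3, j=2, a=2, e=2, f=1, m=2, d=1, l=1. Every pair that conflicts lands in different registers.

3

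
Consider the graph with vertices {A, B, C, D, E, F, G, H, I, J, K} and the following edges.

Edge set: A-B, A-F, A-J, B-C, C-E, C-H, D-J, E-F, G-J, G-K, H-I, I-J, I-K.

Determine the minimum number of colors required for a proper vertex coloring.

3

The cycle A-B-C-E-F-A has odd length 5, so it cannot be 2-colored; at least 3 colors are needed.
3 colors suffice: color 1 → {C, F, J, K}; color 2 → {A, D, E, G, I}; color 3 → {B, H}. Every edge joins two different colors.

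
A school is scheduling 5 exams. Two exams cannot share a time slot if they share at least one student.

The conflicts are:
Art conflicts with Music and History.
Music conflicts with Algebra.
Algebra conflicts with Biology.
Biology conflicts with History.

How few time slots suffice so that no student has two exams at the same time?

The cycle Algebra-Biology-History-Art-Music-Algebra has odd length 5, so it cannot be 2-colored; at least 3 time slots are needed.
Using 3 time slots: Art=2, Music=1, Algebra=3, Biology=2, History=1. Every pair that conflicts lands in different time slots.

3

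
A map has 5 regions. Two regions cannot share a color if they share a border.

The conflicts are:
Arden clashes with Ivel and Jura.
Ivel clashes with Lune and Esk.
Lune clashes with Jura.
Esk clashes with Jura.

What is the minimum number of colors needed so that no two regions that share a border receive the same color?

2

Ivel and Esk conflict, so at least 2 colors are needed.
2 colors suffice: Arden=2, Ivel=1, Lune=2, Esk=2, Jura=1. No two conflicting regions share a color.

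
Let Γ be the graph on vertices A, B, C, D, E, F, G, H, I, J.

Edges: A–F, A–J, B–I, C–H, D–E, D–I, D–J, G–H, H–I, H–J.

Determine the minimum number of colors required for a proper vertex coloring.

D and J are adjacent, so at least 2 colors are needed.
2 colors suffice: color red → {A, B, D, H}; color blue → {C, E, F, G, I, J}. No two adjacent vertices share a color.

2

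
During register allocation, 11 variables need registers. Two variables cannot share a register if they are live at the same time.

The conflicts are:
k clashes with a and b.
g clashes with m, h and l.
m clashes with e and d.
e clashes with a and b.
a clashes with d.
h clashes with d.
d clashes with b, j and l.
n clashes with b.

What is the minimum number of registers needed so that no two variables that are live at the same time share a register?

2

e and a conflict, so at least 2 registers are needed.
2 registers suffice: k=1, g=1, m=2, e=1, a=2, h=2, d=1, n=1, b=2, j=2, l=2. Each listed conflict is separated.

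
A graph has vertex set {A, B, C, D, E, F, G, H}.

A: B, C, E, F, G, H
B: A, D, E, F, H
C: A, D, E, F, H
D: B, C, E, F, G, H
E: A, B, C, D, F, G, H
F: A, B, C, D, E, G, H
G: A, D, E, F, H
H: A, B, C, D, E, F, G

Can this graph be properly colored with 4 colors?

No

A, B, E, F, H are mutually adjacent (a clique of size 5), so at least 5 colors are needed.
So 4 colors are not enough.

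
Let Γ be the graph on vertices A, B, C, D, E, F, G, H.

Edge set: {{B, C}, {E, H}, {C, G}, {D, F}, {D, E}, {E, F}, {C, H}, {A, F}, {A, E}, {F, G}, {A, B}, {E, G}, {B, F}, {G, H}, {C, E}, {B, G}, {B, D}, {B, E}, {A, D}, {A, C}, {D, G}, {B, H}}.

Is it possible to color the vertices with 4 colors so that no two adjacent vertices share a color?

No

B, C, E, G, H form a clique, so at least 5 colors are needed.
So 4 colors are not enough.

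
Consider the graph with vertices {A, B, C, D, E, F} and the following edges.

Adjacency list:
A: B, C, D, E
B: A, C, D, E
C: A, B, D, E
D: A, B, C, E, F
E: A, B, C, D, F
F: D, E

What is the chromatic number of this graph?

A, B, C, D, E form a clique, so at least 5 colors are needed.
5 colors suffice: A=4, B=5, C=3, D=1, E=2, F=3. No two adjacent vertices share a color.

5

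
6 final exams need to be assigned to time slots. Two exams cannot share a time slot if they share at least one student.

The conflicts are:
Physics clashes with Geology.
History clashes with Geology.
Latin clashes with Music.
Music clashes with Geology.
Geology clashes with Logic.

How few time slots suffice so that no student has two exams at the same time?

Physics and Geology conflict, so at least 2 time slots are needed.
2 time slots suffice: Physics=2, History=2, Latin=1, Music=2, Geology=1, Logic=2. Every pair that conflicts lands in different time slots.

2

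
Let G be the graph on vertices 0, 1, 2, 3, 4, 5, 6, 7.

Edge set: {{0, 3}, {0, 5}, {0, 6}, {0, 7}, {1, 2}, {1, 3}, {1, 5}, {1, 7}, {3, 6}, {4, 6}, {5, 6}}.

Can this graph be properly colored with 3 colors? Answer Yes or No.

Yes

The chromatic number is 3. 0, 5, 6 are pairwise adjacent, so at least 3 colors are needed.
3 colors suffice: color red → {0, 1, 4}; color blue → {2, 6, 7}; color green → {3, 5}.
That is already a proper 3-coloring.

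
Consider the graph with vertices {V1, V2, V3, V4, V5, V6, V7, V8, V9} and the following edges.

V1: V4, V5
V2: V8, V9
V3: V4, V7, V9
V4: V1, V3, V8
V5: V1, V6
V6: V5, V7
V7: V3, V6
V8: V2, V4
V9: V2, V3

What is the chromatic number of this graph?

The cycle V9-V2-V8-V4-V3-V9 has odd length 5, so it cannot be 2-colored; at least 3 colors are needed.
A valid assignment using 3 colors: V1=R, V2=B, V3=R, V4=B, V5=B, V6=R, V7=B, V8=R, V9=G. Each edge has distinct colors on its endpoints.

3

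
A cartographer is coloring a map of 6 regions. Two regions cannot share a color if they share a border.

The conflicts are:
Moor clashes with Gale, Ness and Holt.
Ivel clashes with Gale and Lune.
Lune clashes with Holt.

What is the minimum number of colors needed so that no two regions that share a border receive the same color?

The cycle Gale-Ivel-Lune-Holt-Moor-Gale has odd length 5, so it cannot be 2-colored; at least 3 colors are needed.
3 colors suffice: color 1 → {Moor, Lune}; color 2 → {Ivel, Ness, Holt}; color 3 → {Gale}. No two conflicting regions share a color.

3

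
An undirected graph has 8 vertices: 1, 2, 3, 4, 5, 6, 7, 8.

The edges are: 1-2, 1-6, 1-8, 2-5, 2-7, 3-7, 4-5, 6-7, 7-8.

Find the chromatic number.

2

2 and 7 are adjacent, so at least 2 colors are needed.
2 colors suffice: color a → {1, 5, 7}; color b → {2, 3, 4, 6, 8}. Each edge has distinct colors on its endpoints.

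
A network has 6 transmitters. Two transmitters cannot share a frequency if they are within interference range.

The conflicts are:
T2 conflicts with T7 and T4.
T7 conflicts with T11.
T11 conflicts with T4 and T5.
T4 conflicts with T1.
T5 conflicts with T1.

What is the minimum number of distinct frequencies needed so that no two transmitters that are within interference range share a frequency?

2

T11 and T4 conflict, so at least 2 frequencies are needed.
2 frequencies suffice: frequency 1 → {T2, T11, T1}; frequency 2 → {T7, T4, T5}. No two conflicting transmitters share a frequency.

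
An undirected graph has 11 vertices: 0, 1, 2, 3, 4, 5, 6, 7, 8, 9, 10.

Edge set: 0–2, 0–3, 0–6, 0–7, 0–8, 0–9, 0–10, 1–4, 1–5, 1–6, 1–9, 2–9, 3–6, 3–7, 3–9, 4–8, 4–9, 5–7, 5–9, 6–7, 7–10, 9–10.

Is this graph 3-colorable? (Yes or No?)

No

0, 3, 6, 7 are mutually adjacent (a clique of size 4), so at least 4 colors are needed.
So 3 colors are not enough.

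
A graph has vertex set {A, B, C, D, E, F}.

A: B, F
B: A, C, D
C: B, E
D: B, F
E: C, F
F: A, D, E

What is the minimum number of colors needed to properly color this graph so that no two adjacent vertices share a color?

The cycle F-A-B-C-E-F has odd length 5, so it cannot be 2-colored; at least 3 colors are needed.
A valid assignment using 3 colors: A=blue, B=red, C=blue, D=blue, E=green, F=red. Every edge joins two different colors.

3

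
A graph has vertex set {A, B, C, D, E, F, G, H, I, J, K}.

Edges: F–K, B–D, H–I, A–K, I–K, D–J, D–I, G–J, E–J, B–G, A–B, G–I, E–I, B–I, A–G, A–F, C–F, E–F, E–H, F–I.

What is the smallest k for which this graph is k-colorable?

3

F, I, K are pairwise adjacent, so at least 3 colors are needed.
One proper 3-coloring: A=1, B=3, C=1, D=2, E=3, F=2, G=2, H=2, I=1, J=1, K=3. Every edge joins two different colors.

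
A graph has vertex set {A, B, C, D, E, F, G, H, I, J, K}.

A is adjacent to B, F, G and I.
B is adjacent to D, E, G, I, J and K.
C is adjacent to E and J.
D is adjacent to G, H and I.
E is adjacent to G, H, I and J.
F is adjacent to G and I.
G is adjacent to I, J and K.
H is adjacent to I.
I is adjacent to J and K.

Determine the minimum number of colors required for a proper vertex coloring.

5

B, E, G, I, J are pairwise adjacent (a clique of size 5), so at least 5 colors are needed.
A valid assignment using 5 colors: A=4, B=3, C=1, D=4, E=4, F=3, G=2, H=2, I=1, J=5, K=4. Every edge joins two different colors.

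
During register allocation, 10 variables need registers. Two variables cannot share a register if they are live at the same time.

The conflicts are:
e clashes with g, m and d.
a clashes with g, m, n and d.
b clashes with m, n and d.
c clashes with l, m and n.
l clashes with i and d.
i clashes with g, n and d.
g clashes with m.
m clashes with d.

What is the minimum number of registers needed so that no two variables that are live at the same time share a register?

3

e, g, m pairwise conflict, so at least 3 registers are needed.
3 registers suffice: e=3, a=3, b=3, c=2, l=1, i=3, g=2, m=1, n=1, d=2. Every pair that conflicts lands in different registers.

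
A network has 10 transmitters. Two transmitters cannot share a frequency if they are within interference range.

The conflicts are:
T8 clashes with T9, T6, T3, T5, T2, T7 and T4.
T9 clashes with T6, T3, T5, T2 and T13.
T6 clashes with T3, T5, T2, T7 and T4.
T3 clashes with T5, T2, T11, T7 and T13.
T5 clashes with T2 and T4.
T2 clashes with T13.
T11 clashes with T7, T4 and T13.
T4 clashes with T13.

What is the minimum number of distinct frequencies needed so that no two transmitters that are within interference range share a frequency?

T8, T9, T6, T3, T5, T2 all conflict with each other, so at least 6 frequencies are needed.
6 frequencies suffice: T8=3, T9=5, T6=2, T3=1, T5=4, T2=6, T11=3, T7=4, T4=1, T13=2. No two conflicting transmitters share a frequency.

6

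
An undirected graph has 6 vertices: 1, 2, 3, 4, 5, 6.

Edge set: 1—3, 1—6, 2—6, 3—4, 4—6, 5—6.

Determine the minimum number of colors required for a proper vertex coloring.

2

3 and 4 are adjacent, so at least 2 colors are needed.
One proper 2-coloring: 1=b, 2=b, 3=a, 4=b, 5=b, 6=a. Each edge has distinct colors on its endpoints.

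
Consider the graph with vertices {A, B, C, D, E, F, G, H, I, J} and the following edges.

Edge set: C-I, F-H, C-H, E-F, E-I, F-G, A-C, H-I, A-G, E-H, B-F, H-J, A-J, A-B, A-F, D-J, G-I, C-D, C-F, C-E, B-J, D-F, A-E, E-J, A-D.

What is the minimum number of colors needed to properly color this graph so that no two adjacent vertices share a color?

4

C, E, H, I are pairwise adjacent (a clique of size 4), so at least 4 colors are needed.
One proper 4-coloring: A=red, B=green, C=green, D=yellow, E=yellow, F=blue, G=green, H=red, I=blue, J=blue. Every edge joins two different colors.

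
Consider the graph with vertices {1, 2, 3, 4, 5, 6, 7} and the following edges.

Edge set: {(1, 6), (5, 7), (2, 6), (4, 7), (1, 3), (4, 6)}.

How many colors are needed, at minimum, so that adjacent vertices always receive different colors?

4 and 6 are adjacent, so at least 2 colors are needed.
A valid assignment using 2 colors: 1=blue, 2=blue, 3=red, 4=blue, 5=blue, 6=red, 7=red. Every edge joins two different colors.

2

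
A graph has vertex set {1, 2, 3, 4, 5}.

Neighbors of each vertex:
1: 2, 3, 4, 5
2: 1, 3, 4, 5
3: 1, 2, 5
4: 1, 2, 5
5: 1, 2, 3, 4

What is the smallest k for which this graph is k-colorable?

1, 2, 3, 5 are pairwise adjacent (a clique of size 4), so at least 4 colors are needed.
4 colors suffice: color red → {5}; color blue → {2}; color green → {1}; color yellow → {3, 4}. Each edge has distinct colors on its endpoints.

4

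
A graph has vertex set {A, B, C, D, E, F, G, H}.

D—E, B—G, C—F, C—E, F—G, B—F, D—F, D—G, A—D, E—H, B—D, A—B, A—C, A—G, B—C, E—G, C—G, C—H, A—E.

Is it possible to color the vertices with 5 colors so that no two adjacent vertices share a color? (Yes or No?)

The chromatic number is 4. A, D, E, G are pairwise adjacent (a clique of size 4), so at least 4 colors are needed.
4 colors suffice: color red → {G, H}; color blue → {C, D}; color green → {A, F}; color yellow → {B, E}.
Since 5 ≥ 4, a proper 5-coloring certainly exists.

Yes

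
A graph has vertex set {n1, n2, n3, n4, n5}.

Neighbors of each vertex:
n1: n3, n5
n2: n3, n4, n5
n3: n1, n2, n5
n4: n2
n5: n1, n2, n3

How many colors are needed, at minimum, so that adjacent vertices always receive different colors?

3

n1, n3, n5 are pairwise adjacent, so at least 3 colors are needed.
A valid assignment using 3 colors: n1=2, n2=2, n3=1, n4=1, n5=3. Every edge joins two different colors.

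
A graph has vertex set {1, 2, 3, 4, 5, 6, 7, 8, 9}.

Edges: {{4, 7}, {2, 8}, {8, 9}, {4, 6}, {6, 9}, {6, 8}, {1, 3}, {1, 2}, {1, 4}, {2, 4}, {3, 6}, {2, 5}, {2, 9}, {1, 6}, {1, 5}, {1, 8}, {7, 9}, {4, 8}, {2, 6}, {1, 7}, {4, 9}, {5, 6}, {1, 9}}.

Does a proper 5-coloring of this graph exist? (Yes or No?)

No

1, 2, 4, 6, 8, 9 form a clique, so at least 6 colors are needed.
So 5 colors are not enough.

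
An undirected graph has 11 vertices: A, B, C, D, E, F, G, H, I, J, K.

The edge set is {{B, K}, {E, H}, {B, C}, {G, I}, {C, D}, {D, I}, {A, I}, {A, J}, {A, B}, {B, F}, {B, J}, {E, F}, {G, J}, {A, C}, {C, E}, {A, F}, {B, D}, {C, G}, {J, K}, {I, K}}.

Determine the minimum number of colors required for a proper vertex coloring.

3

B, J, K are mutually adjacent, so at least 3 colors are needed.
3 colors suffice: color 1 → {B, E, I}; color 2 → {C, F, H, J}; color 3 → {A, D, G, K}. No two adjacent vertices share a color.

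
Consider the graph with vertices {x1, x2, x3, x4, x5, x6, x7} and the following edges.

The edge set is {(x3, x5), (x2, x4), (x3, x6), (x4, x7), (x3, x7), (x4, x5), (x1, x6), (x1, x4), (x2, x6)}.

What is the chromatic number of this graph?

The cycle x6-x2-x4-x5-x3-x6 has odd length 5, so it cannot be 2-colored; at least 3 colors are needed.
A valid assignment using 3 colors: x1=blue, x2=blue, x3=blue, x4=red, x5=green, x6=red, x7=green. Every edge joins two different colors.

3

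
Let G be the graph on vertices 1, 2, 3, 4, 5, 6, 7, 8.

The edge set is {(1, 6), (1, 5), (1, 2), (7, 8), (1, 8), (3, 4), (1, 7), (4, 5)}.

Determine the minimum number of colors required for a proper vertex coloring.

1, 7, 8 are mutually adjacent, so at least 3 colors are needed.
3 colors suffice: color a → {1, 4}; color b → {2, 3, 5, 6, 7}; color c → {8}. No two adjacent vertices share a color.

3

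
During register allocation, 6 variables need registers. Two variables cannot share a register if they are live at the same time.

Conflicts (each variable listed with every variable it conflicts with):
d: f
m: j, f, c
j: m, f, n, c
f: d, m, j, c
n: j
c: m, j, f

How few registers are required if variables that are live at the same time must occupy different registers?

m, j, f, c pairwise conflict, so at least 4 registers are needed.
4 registers suffice: register 1 → {d, j}; register 2 → {f, n}; register 3 → {c}; register 4 → {m}. Each listed conflict is separated.

4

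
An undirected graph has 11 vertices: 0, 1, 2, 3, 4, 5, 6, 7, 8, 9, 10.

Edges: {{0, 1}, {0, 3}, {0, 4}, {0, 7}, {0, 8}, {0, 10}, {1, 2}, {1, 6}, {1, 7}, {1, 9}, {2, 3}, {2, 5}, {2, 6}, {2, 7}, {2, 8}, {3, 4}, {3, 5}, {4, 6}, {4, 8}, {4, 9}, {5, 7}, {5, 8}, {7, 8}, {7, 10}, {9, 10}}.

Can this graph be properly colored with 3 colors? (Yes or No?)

2, 5, 7, 8 are mutually adjacent (a clique of size 4), so at least 4 colors are needed.
So 3 colors are not enough.

No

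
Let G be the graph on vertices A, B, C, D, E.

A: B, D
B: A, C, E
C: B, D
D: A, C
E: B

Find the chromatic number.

A and B are adjacent, so at least 2 colors are needed.
2 colors suffice: A=blue, B=red, C=blue, D=red, E=blue. No two adjacent vertices share a color.

2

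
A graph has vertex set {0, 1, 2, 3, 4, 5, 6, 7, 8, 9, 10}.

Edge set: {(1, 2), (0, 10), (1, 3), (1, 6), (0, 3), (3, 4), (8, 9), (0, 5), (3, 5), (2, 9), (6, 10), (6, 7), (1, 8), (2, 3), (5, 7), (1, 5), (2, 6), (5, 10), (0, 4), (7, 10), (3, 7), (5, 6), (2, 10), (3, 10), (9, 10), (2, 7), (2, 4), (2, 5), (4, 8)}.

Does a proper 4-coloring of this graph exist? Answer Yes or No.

2, 5, 6, 7, 10 are pairwise adjacent (a clique of size 5), so at least 5 colors are needed.
So 4 colors are not enough.

No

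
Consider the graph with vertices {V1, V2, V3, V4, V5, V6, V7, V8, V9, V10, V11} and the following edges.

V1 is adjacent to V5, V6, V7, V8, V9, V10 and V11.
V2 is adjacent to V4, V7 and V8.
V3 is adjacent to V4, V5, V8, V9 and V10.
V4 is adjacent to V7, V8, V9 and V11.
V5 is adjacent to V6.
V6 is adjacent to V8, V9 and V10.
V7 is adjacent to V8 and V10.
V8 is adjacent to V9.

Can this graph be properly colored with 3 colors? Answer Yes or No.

V1, V6, V8, V9 are pairwise adjacent (a clique of size 4), so at least 4 colors are needed.
So 3 colors are not enough.

No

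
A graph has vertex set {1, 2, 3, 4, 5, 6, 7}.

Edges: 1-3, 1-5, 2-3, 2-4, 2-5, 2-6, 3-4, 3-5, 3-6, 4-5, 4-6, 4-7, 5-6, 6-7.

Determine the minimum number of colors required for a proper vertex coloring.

5

2, 3, 4, 5, 6 form a clique, so at least 5 colors are needed.
5 colors suffice: 1=b, 2=e, 3=a, 4=c, 5=d, 6=b, 7=a. Each edge has distinct colors on its endpoints.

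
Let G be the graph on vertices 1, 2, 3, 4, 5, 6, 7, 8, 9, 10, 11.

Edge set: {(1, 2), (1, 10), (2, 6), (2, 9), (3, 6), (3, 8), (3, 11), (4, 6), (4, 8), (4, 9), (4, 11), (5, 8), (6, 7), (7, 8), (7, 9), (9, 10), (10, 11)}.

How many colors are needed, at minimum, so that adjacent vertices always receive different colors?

2

7 and 9 are adjacent, so at least 2 colors are needed.
One proper 2-coloring: 1=a, 2=b, 3=b, 4=b, 5=b, 6=a, 7=b, 8=a, 9=a, 10=b, 11=a. Each edge has distinct colors on its endpoints.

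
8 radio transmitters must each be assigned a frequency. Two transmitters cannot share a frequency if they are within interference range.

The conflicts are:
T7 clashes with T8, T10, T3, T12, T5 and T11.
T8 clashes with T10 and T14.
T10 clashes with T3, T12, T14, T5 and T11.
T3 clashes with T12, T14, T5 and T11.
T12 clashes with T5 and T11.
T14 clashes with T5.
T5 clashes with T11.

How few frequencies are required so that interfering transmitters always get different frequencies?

6

T7, T10, T3, T12, T5, T11 are mutually in conflict, so at least 6 frequencies are needed.
6 frequencies suffice: frequency 1 → {T10}; frequency 2 → {T7, T14}; frequency 3 → {T8, T5}; frequency 4 → {T3}; frequency 5 → {T11}; frequency 6 → {T12}. Every pair that conflicts lands in different frequencies.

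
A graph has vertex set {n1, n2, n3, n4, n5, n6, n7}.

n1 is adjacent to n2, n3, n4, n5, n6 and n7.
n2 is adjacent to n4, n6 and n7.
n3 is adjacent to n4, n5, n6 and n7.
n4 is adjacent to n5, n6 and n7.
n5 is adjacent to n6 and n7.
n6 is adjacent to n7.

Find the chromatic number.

6

n1, n3, n4, n5, n6, n7 are mutually adjacent (a clique of size 6), so at least 6 colors are needed.
6 colors suffice: n1=1, n2=5, n3=6, n4=4, n5=5, n6=2, n7=3. Every edge joins two different colors.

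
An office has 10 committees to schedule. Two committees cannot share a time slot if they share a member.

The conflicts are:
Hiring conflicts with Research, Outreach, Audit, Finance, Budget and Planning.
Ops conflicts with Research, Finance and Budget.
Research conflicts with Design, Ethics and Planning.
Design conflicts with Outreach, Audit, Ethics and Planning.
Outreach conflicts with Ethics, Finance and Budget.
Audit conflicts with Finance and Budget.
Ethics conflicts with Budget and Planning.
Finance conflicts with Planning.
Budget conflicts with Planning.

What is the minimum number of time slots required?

4

Research, Design, Ethics, Planning all conflict with each other, so at least 4 time slots are needed.
4 time slots suffice: Hiring=2, Ops=2, Research=4, Design=1, Outreach=3, Audit=3, Ethics=2, Finance=1, Budget=1, Planning=3. Each listed conflict is separated.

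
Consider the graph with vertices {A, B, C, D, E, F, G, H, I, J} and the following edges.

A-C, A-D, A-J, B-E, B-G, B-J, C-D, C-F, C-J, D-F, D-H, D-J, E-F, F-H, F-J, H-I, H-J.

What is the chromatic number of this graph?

C, D, F, J are mutually adjacent (a clique of size 4), so at least 4 colors are needed.
4 colors suffice: A=3, B=2, C=4, D=2, E=1, F=3, G=1, H=4, I=1, J=1. Each edge has distinct colors on its endpoints.

4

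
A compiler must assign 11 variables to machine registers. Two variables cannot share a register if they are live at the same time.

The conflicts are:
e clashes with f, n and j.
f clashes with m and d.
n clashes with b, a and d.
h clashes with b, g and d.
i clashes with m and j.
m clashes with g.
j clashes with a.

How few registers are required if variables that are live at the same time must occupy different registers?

The cycle i-j-e-f-m-i has odd length 5, so it cannot be 2-colored; at least 3 registers are needed.
A valid assignment using 3 registers: e=2, f=3, n=1, h=1, b=2, i=2, m=1, j=1, g=2, a=2, d=2. Each listed conflict is separated.

3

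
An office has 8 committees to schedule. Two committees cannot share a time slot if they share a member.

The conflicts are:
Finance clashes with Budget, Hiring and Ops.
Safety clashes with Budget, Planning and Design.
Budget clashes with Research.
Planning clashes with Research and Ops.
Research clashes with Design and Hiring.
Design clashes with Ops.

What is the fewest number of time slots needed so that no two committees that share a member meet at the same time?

The cycle Ops-Finance-Hiring-Research-Design-Ops has odd length 5, so it cannot be 2-colored; at least 3 time slots are needed.
Using 3 time slots: Finance=1, Safety=1, Budget=2, Planning=2, Research=1, Design=2, Hiring=2, Ops=3. Each listed conflict is separated.

3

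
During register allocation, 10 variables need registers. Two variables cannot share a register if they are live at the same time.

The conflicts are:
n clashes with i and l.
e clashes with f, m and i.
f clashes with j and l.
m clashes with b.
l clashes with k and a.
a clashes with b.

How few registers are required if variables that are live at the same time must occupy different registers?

3

The cycle i-e-f-l-n-i has odd length 5, so it cannot be 2-colored; at least 3 registers are needed.
Using 3 registers: n=3, e=1, f=2, m=2, j=1, i=2, l=1, k=2, a=2, b=1. No two conflicting variables share a register.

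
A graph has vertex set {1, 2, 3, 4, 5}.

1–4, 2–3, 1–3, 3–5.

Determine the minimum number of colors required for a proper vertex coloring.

2

2 and 3 are adjacent, so at least 2 colors are needed.
A valid assignment using 2 colors: 1=blue, 2=blue, 3=red, 4=red, 5=blue. No two adjacent vertices share a color.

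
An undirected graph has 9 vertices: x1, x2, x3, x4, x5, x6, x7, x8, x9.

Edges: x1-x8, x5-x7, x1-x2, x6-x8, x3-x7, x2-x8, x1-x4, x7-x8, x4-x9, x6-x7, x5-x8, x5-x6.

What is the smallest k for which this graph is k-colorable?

x5, x6, x7, x8 are mutually adjacent (a clique of size 4), so at least 4 colors are needed.
One proper 4-coloring: x1=2, x2=3, x3=1, x4=1, x5=3, x6=4, x7=2, x8=1, x9=2. Each edge has distinct colors on its endpoints.

4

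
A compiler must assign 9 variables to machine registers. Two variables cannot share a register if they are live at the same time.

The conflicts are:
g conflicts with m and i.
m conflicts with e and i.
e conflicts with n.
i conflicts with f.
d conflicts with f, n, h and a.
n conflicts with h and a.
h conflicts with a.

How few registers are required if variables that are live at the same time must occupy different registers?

d, n, h, a all conflict with each other, so at least 4 registers are needed.
A valid assignment using 4 registers: g=3, m=1, e=2, i=2, d=2, f=1, n=1, h=3, a=4. Every pair that conflicts lands in different registers.

4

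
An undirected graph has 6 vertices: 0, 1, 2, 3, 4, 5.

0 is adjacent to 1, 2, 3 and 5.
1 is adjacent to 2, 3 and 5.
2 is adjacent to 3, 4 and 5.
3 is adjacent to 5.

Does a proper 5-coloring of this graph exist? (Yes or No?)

Yes

The chromatic number is 5. 0, 1, 2, 3, 5 are pairwise adjacent (a clique of size 5), so at least 5 colors are needed.
5 colors suffice: color a → {2}; color b → {1, 4}; color c → {3}; color d → {5}; color e → {0}.
That is already a proper 5-coloring.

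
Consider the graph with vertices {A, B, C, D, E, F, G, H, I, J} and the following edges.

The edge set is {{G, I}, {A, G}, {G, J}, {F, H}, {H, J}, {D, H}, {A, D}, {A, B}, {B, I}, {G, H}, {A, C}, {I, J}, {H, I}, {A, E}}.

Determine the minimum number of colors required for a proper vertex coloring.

4

G, H, I, J are pairwise adjacent (a clique of size 4), so at least 4 colors are needed.
A valid assignment using 4 colors: A=red, B=blue, C=blue, D=blue, E=blue, F=blue, G=blue, H=red, I=green, J=yellow. Each edge has distinct colors on its endpoints.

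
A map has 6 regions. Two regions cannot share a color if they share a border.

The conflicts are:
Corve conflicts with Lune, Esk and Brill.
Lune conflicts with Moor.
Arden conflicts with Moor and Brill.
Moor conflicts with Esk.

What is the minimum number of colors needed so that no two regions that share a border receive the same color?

The cycle Moor-Lune-Corve-Brill-Arden-Moor has odd length 5, so it cannot be 2-colored; at least 3 colors are needed.
3 colors suffice: color 1 → {Corve, Moor}; color 2 → {Lune, Esk, Brill}; color 3 → {Arden}. No two conflicting regions share a color.

3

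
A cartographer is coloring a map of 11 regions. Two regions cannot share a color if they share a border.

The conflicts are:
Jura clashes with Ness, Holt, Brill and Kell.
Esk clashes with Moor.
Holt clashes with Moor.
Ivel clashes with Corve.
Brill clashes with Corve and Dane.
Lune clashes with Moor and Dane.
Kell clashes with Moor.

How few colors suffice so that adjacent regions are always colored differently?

2

Kell and Moor conflict, so at least 2 colors are needed.
2 colors suffice: Jura=1, Ness=2, Esk=2, Holt=2, Ivel=2, Brill=2, Corve=1, Lune=2, Kell=2, Moor=1, Dane=1. No two conflicting regions share a color.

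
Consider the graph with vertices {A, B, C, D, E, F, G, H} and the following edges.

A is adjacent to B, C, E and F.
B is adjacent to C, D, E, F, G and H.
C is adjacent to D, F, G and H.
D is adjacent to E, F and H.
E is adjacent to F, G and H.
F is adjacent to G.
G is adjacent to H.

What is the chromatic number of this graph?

B, C, D, H are pairwise adjacent (a clique of size 4), so at least 4 colors are needed.
4 colors suffice: A=yellow, B=red, C=blue, D=yellow, E=blue, F=green, G=yellow, H=green. Each edge has distinct colors on its endpoints.

4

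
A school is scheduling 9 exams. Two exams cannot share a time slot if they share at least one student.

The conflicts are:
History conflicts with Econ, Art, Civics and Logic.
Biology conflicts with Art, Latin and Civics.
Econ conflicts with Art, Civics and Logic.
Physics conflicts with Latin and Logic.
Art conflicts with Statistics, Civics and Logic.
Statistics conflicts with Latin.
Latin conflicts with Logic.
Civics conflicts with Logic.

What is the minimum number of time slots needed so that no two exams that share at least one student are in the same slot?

5

History, Econ, Art, Civics, Logic pairwise conflict, so at least 5 time slots are needed.
5 time slots suffice: History=4, Biology=2, Econ=5, Physics=3, Art=1, Statistics=2, Latin=1, Civics=3, Logic=2. No two conflicting exams share a time slot.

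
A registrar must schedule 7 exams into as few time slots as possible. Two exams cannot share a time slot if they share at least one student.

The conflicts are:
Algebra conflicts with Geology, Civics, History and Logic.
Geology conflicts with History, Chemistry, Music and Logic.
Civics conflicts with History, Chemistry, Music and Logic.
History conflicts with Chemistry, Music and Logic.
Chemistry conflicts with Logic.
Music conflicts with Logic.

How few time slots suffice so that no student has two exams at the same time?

Algebra, Civics, History, Logic all conflict with each other, so at least 4 time slots are needed.
4 time slots suffice: time slot 1 → {History}; time slot 2 → {Logic}; time slot 3 → {Geology, Civics}; time slot 4 → {Algebra, Chemistry, Music}. Each listed conflict is separated.

4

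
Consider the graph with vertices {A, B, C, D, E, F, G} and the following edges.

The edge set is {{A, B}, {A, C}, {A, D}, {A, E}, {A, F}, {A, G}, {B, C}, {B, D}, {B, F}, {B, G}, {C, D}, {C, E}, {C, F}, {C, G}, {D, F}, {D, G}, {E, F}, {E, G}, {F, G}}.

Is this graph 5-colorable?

No

A, B, C, D, F, G form a clique, so at least 6 colors are needed.
So 5 colors are not enough.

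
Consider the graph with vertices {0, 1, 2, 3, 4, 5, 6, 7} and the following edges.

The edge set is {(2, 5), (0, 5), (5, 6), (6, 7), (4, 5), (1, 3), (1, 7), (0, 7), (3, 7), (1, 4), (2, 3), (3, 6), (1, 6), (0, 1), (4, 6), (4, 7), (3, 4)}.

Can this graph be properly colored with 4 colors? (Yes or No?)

1, 3, 4, 6, 7 are mutually adjacent (a clique of size 5), so at least 5 colors are needed.
So 4 colors are not enough.

No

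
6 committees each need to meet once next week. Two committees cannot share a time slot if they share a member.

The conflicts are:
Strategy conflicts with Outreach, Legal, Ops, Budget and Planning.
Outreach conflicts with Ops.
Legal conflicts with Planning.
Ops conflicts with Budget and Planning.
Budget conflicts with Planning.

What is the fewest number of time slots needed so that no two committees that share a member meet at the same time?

Strategy, Ops, Budget, Planning all conflict with each other, so at least 4 time slots are needed.
4 time slots suffice: time slot 1 → {Strategy}; time slot 2 → {Outreach, Planning}; time slot 3 → {Legal, Ops}; time slot 4 → {Budget}. Every pair that conflicts lands in different time slots.

4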